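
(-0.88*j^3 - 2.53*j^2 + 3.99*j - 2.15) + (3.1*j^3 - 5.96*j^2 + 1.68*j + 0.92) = 2.22*j^3 - 8.49*j^2 + 5.67*j - 1.23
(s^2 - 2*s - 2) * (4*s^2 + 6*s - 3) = 4*s^4 - 2*s^3 - 23*s^2 - 6*s + 6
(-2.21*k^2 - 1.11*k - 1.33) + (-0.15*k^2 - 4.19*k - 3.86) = -2.36*k^2 - 5.3*k - 5.19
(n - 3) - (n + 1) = -4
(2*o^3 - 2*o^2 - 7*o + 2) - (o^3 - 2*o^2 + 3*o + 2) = o^3 - 10*o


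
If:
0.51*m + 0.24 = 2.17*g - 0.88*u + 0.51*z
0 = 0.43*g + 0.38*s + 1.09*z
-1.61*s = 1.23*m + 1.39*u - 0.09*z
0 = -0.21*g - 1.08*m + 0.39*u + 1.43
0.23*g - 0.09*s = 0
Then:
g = -0.01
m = 1.01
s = -0.02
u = -0.87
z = 0.01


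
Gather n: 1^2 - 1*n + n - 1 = 0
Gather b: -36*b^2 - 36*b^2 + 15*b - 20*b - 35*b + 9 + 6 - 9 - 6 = -72*b^2 - 40*b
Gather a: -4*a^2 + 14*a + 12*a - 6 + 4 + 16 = -4*a^2 + 26*a + 14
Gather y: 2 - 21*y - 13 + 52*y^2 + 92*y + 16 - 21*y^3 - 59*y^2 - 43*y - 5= -21*y^3 - 7*y^2 + 28*y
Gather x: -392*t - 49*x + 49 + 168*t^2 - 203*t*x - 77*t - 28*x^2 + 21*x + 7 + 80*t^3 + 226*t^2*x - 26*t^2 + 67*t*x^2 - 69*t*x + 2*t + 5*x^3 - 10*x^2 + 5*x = 80*t^3 + 142*t^2 - 467*t + 5*x^3 + x^2*(67*t - 38) + x*(226*t^2 - 272*t - 23) + 56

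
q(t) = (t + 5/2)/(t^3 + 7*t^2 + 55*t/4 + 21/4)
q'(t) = (t + 5/2)*(-3*t^2 - 14*t - 55/4)/(t^3 + 7*t^2 + 55*t/4 + 21/4)^2 + 1/(t^3 + 7*t^2 + 55*t/4 + 21/4)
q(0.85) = 0.15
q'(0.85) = -0.14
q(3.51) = 0.03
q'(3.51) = -0.01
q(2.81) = 0.04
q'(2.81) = -0.02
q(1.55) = 0.09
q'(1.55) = -0.06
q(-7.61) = 0.04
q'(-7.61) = 0.02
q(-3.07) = -7.37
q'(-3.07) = -78.07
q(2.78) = 0.04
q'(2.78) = -0.02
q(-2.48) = -0.02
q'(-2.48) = -0.91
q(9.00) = 0.01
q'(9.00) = 0.00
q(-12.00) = 0.01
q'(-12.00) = 0.00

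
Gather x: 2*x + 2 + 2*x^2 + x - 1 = 2*x^2 + 3*x + 1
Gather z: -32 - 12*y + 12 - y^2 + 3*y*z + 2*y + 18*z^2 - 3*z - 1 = -y^2 - 10*y + 18*z^2 + z*(3*y - 3) - 21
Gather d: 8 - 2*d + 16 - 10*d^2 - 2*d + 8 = -10*d^2 - 4*d + 32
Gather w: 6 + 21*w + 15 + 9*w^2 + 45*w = 9*w^2 + 66*w + 21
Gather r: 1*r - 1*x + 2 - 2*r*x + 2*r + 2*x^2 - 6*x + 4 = r*(3 - 2*x) + 2*x^2 - 7*x + 6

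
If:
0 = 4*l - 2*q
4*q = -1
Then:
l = -1/8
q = -1/4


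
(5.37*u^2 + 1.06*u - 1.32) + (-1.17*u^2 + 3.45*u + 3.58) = 4.2*u^2 + 4.51*u + 2.26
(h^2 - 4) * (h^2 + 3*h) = h^4 + 3*h^3 - 4*h^2 - 12*h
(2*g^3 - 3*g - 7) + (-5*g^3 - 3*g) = -3*g^3 - 6*g - 7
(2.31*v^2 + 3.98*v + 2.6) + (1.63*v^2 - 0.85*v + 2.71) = 3.94*v^2 + 3.13*v + 5.31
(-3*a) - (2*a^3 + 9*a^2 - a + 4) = -2*a^3 - 9*a^2 - 2*a - 4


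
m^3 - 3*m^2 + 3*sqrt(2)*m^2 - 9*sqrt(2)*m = m*(m - 3)*(m + 3*sqrt(2))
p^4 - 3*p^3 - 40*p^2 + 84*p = p*(p - 7)*(p - 2)*(p + 6)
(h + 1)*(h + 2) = h^2 + 3*h + 2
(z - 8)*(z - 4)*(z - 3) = z^3 - 15*z^2 + 68*z - 96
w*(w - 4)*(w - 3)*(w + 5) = w^4 - 2*w^3 - 23*w^2 + 60*w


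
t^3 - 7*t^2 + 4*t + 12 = (t - 6)*(t - 2)*(t + 1)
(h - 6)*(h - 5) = h^2 - 11*h + 30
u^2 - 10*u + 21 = (u - 7)*(u - 3)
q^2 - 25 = (q - 5)*(q + 5)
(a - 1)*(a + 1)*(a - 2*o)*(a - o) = a^4 - 3*a^3*o + 2*a^2*o^2 - a^2 + 3*a*o - 2*o^2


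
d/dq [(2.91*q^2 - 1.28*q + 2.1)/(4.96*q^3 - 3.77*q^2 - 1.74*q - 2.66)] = (-14.4336*q^4 + 12.6976*q^3 - 41.137*q^2 + 0.3528*q + 7.0588)/(24.6016*q^6 - 37.3984*q^5 - 3.0479*q^4 - 13.2676*q^3 + 23.084*q^2 + 9.2568*q + 7.0756)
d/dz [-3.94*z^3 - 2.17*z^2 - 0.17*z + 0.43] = -11.82*z^2 - 4.34*z - 0.17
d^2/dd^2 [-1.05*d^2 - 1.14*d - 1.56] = -2.10000000000000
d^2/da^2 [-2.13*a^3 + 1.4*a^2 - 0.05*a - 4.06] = 2.8 - 12.78*a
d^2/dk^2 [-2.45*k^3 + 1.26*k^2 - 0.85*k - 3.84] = 2.52 - 14.7*k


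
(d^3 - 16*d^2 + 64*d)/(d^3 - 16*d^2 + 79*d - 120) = d*(d - 8)/(d^2 - 8*d + 15)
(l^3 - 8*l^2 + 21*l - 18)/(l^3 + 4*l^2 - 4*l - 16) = (l^2 - 6*l + 9)/(l^2 + 6*l + 8)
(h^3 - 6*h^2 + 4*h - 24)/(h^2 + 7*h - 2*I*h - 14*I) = (h^2 + 2*h*(-3 + I) - 12*I)/(h + 7)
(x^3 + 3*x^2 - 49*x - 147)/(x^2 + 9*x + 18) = (x^2 - 49)/(x + 6)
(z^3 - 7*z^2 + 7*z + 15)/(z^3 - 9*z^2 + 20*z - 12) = (z^3 - 7*z^2 + 7*z + 15)/(z^3 - 9*z^2 + 20*z - 12)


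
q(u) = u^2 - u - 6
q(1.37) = -5.49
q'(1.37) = 1.74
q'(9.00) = 17.00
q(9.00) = 66.00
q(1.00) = -6.00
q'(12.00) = 23.00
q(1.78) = -4.61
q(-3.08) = 6.57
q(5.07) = 14.63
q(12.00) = 126.00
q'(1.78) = 2.56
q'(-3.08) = -7.16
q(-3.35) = 8.57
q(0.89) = -6.10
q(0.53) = -6.25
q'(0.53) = 0.06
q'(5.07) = 9.14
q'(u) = 2*u - 1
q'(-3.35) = -7.70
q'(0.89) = 0.78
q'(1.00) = 1.00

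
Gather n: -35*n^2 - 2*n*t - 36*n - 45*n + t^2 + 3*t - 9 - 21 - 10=-35*n^2 + n*(-2*t - 81) + t^2 + 3*t - 40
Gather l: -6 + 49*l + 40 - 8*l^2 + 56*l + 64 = -8*l^2 + 105*l + 98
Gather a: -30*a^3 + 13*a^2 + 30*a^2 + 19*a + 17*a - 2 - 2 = -30*a^3 + 43*a^2 + 36*a - 4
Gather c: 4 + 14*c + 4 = 14*c + 8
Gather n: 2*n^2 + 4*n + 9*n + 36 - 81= 2*n^2 + 13*n - 45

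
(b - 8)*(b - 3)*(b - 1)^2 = b^4 - 13*b^3 + 47*b^2 - 59*b + 24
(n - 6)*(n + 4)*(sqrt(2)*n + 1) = sqrt(2)*n^3 - 2*sqrt(2)*n^2 + n^2 - 24*sqrt(2)*n - 2*n - 24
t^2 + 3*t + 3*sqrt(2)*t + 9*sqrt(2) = (t + 3)*(t + 3*sqrt(2))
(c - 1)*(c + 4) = c^2 + 3*c - 4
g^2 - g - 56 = (g - 8)*(g + 7)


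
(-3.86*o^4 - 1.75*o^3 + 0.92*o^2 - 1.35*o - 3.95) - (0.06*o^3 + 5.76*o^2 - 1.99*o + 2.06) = -3.86*o^4 - 1.81*o^3 - 4.84*o^2 + 0.64*o - 6.01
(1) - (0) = 1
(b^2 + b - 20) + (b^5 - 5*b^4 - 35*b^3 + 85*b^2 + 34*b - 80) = b^5 - 5*b^4 - 35*b^3 + 86*b^2 + 35*b - 100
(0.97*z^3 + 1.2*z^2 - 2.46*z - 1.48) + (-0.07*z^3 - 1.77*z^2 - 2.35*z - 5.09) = 0.9*z^3 - 0.57*z^2 - 4.81*z - 6.57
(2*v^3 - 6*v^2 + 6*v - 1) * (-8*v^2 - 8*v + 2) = -16*v^5 + 32*v^4 + 4*v^3 - 52*v^2 + 20*v - 2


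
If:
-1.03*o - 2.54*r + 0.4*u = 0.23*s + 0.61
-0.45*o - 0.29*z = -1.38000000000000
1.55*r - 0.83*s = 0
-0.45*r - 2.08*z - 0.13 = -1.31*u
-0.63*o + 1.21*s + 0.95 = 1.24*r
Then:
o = 1.35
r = -0.10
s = -0.18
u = 4.29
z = 2.66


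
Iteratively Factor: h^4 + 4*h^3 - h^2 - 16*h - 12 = (h - 2)*(h^3 + 6*h^2 + 11*h + 6) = (h - 2)*(h + 3)*(h^2 + 3*h + 2) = (h - 2)*(h + 1)*(h + 3)*(h + 2)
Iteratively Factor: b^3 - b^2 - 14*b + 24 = (b + 4)*(b^2 - 5*b + 6) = (b - 3)*(b + 4)*(b - 2)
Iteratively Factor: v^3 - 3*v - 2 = (v + 1)*(v^2 - v - 2) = (v - 2)*(v + 1)*(v + 1)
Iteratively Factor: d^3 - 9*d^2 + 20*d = (d)*(d^2 - 9*d + 20) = d*(d - 5)*(d - 4)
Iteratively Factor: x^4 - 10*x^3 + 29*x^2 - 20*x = (x)*(x^3 - 10*x^2 + 29*x - 20) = x*(x - 4)*(x^2 - 6*x + 5) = x*(x - 5)*(x - 4)*(x - 1)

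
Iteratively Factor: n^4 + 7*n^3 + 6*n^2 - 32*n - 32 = (n + 1)*(n^3 + 6*n^2 - 32) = (n - 2)*(n + 1)*(n^2 + 8*n + 16) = (n - 2)*(n + 1)*(n + 4)*(n + 4)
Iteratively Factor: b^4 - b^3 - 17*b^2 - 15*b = (b + 3)*(b^3 - 4*b^2 - 5*b) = (b + 1)*(b + 3)*(b^2 - 5*b) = (b - 5)*(b + 1)*(b + 3)*(b)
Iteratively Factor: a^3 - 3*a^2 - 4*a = (a - 4)*(a^2 + a) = (a - 4)*(a + 1)*(a)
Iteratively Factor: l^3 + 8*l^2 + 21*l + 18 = (l + 3)*(l^2 + 5*l + 6) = (l + 3)^2*(l + 2)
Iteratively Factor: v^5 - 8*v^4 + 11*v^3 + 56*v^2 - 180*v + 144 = (v - 4)*(v^4 - 4*v^3 - 5*v^2 + 36*v - 36) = (v - 4)*(v - 3)*(v^3 - v^2 - 8*v + 12) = (v - 4)*(v - 3)*(v - 2)*(v^2 + v - 6) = (v - 4)*(v - 3)*(v - 2)*(v + 3)*(v - 2)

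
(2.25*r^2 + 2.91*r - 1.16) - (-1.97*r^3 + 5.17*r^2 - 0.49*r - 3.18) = 1.97*r^3 - 2.92*r^2 + 3.4*r + 2.02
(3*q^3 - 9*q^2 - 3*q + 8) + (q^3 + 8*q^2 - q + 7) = 4*q^3 - q^2 - 4*q + 15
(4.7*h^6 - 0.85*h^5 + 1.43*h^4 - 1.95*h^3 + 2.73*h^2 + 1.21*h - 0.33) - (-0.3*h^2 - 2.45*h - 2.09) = 4.7*h^6 - 0.85*h^5 + 1.43*h^4 - 1.95*h^3 + 3.03*h^2 + 3.66*h + 1.76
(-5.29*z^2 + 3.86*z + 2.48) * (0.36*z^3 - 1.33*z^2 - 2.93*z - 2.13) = -1.9044*z^5 + 8.4253*z^4 + 11.2587*z^3 - 3.3405*z^2 - 15.4882*z - 5.2824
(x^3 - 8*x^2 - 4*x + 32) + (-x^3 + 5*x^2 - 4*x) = -3*x^2 - 8*x + 32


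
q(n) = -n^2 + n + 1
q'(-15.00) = 31.00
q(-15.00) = -239.00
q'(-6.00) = 13.00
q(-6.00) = -41.00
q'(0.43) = 0.14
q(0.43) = 1.25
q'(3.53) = -6.06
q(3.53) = -7.93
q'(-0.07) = 1.14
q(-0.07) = 0.93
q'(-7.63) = 16.26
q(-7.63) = -64.85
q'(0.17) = 0.66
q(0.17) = 1.14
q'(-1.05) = 3.10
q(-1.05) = -1.15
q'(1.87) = -2.74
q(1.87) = -0.63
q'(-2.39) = 5.78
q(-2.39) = -7.10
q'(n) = 1 - 2*n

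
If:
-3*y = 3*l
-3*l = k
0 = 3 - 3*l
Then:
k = -3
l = 1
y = -1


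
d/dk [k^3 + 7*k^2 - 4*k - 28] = 3*k^2 + 14*k - 4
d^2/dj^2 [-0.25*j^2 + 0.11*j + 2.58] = -0.500000000000000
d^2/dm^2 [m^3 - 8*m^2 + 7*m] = 6*m - 16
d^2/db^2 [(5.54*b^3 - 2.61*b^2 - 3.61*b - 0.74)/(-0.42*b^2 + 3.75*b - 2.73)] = (1.77635683940025e-15*b^5 - 1.4210854715202e-14*b^4 - 133.613064*b^3 + 323.12196*b^2 - 279.562752*b + 131.93442)/(0.074088*b^6 - 1.9845*b^5 + 19.163466*b^4 - 78.532875*b^3 + 124.562529*b^2 - 83.845125*b + 20.346417)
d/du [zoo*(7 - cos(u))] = zoo*sin(u)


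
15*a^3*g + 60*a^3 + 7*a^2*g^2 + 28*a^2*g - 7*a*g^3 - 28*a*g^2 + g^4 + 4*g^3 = (-5*a + g)*(-3*a + g)*(a + g)*(g + 4)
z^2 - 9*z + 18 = (z - 6)*(z - 3)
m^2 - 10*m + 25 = (m - 5)^2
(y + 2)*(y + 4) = y^2 + 6*y + 8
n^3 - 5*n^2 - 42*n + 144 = (n - 8)*(n - 3)*(n + 6)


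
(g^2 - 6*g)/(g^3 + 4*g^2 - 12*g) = (g - 6)/(g^2 + 4*g - 12)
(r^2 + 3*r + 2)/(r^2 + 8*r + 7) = (r + 2)/(r + 7)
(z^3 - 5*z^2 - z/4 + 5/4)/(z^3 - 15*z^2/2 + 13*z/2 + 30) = (4*z^2 - 1)/(2*(2*z^2 - 5*z - 12))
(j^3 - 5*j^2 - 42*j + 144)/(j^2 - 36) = (j^2 - 11*j + 24)/(j - 6)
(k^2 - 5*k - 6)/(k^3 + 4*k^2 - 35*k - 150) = (k + 1)/(k^2 + 10*k + 25)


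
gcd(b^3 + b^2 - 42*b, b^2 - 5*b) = b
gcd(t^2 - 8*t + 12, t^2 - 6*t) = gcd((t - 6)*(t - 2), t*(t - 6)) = t - 6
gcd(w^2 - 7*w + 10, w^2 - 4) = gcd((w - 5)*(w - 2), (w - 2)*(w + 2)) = w - 2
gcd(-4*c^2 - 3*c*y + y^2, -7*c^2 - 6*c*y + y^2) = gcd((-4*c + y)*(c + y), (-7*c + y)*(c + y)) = c + y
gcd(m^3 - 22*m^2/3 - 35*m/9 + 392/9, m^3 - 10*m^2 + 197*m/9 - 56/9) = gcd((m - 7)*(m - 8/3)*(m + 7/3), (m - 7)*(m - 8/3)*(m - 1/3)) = m^2 - 29*m/3 + 56/3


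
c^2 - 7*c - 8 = (c - 8)*(c + 1)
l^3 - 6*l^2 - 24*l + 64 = (l - 8)*(l - 2)*(l + 4)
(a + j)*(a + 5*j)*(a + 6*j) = a^3 + 12*a^2*j + 41*a*j^2 + 30*j^3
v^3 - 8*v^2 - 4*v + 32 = (v - 8)*(v - 2)*(v + 2)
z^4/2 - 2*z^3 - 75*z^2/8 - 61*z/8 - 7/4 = (z/2 + 1)*(z - 7)*(z + 1/2)^2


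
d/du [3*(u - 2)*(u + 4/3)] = 6*u - 2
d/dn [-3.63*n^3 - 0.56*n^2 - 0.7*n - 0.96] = -10.89*n^2 - 1.12*n - 0.7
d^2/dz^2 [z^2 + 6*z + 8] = 2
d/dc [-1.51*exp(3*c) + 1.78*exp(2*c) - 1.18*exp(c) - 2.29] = (-4.53*exp(2*c) + 3.56*exp(c) - 1.18)*exp(c)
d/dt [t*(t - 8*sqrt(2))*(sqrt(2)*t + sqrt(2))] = 3*sqrt(2)*t^2 - 32*t + 2*sqrt(2)*t - 16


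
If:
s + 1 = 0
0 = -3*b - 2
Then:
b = -2/3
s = -1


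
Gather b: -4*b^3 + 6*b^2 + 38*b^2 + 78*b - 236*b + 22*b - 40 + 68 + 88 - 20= -4*b^3 + 44*b^2 - 136*b + 96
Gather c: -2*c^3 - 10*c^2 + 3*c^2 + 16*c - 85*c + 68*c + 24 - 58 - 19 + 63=-2*c^3 - 7*c^2 - c + 10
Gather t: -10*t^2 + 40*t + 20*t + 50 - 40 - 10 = -10*t^2 + 60*t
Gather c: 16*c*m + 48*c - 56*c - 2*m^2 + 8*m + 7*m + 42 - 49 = c*(16*m - 8) - 2*m^2 + 15*m - 7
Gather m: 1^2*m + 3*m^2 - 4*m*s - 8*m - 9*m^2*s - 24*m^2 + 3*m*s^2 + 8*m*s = m^2*(-9*s - 21) + m*(3*s^2 + 4*s - 7)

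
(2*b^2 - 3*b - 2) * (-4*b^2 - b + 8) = -8*b^4 + 10*b^3 + 27*b^2 - 22*b - 16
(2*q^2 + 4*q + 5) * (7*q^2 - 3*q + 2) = 14*q^4 + 22*q^3 + 27*q^2 - 7*q + 10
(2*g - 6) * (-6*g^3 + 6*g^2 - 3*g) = -12*g^4 + 48*g^3 - 42*g^2 + 18*g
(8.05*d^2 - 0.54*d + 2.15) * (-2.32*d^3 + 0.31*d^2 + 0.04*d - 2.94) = -18.676*d^5 + 3.7483*d^4 - 4.8334*d^3 - 23.0221*d^2 + 1.6736*d - 6.321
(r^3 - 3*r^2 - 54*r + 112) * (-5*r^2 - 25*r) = -5*r^5 - 10*r^4 + 345*r^3 + 790*r^2 - 2800*r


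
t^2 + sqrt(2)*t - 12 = (t - 2*sqrt(2))*(t + 3*sqrt(2))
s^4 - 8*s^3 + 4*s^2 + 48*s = s*(s - 6)*(s - 4)*(s + 2)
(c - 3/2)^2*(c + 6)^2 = c^4 + 9*c^3 + 9*c^2/4 - 81*c + 81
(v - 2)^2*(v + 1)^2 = v^4 - 2*v^3 - 3*v^2 + 4*v + 4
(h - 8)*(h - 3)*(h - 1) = h^3 - 12*h^2 + 35*h - 24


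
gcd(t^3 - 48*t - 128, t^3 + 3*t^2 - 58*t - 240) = t - 8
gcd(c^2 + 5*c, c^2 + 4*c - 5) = c + 5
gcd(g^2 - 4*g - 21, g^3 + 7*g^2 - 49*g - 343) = g - 7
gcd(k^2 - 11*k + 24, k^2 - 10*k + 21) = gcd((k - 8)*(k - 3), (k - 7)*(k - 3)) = k - 3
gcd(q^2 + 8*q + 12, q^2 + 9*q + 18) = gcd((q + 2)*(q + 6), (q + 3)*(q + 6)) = q + 6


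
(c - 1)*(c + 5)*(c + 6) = c^3 + 10*c^2 + 19*c - 30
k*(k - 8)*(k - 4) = k^3 - 12*k^2 + 32*k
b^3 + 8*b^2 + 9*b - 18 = (b - 1)*(b + 3)*(b + 6)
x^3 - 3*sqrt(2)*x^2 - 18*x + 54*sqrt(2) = (x - 3*sqrt(2))^2*(x + 3*sqrt(2))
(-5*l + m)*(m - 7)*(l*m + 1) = -5*l^2*m^2 + 35*l^2*m + l*m^3 - 7*l*m^2 - 5*l*m + 35*l + m^2 - 7*m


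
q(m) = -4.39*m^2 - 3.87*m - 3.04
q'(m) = -8.78*m - 3.87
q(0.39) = -5.22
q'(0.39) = -7.29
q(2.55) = -41.45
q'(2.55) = -26.26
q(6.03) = -186.00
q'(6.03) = -56.81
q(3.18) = -59.74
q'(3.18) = -31.79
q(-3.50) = -43.27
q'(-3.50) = 26.86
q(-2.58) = -22.28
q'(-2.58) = 18.78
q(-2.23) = -16.24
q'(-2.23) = 15.71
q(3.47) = -69.33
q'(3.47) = -34.34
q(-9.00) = -323.80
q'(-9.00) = 75.15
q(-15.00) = -932.74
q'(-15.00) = 127.83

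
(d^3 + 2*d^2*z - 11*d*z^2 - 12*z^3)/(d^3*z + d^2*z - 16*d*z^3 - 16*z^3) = (-d^2 + 2*d*z + 3*z^2)/(z*(-d^2 + 4*d*z - d + 4*z))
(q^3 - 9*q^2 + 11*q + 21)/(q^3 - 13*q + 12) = (q^2 - 6*q - 7)/(q^2 + 3*q - 4)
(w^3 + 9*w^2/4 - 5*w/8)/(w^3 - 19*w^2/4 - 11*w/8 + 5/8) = w*(2*w + 5)/(2*w^2 - 9*w - 5)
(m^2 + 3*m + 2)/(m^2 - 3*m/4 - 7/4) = 4*(m + 2)/(4*m - 7)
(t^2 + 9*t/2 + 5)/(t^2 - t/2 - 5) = (2*t + 5)/(2*t - 5)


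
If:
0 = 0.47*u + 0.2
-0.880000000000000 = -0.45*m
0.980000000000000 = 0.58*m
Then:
No Solution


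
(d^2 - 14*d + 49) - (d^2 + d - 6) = 55 - 15*d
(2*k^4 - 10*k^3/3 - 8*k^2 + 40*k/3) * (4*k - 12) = 8*k^5 - 112*k^4/3 + 8*k^3 + 448*k^2/3 - 160*k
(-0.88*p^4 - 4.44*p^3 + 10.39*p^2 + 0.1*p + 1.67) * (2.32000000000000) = -2.0416*p^4 - 10.3008*p^3 + 24.1048*p^2 + 0.232*p + 3.8744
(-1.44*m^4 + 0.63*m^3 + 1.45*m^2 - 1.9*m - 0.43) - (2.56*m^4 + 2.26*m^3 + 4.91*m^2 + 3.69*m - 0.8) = -4.0*m^4 - 1.63*m^3 - 3.46*m^2 - 5.59*m + 0.37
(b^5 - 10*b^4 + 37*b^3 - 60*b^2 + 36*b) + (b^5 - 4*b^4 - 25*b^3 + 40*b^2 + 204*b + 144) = 2*b^5 - 14*b^4 + 12*b^3 - 20*b^2 + 240*b + 144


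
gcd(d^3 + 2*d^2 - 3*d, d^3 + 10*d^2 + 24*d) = d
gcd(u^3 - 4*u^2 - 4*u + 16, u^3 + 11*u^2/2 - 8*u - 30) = u + 2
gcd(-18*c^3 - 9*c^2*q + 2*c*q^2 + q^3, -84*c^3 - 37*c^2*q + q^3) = 3*c + q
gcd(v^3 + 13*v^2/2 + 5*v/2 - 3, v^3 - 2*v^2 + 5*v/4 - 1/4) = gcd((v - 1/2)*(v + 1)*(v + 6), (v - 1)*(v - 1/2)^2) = v - 1/2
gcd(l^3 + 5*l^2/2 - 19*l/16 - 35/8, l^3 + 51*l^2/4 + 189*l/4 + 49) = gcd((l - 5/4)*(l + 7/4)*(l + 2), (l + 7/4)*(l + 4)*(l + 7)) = l + 7/4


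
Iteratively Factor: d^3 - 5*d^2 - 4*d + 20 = (d - 2)*(d^2 - 3*d - 10) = (d - 5)*(d - 2)*(d + 2)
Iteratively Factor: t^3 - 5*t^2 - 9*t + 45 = (t + 3)*(t^2 - 8*t + 15) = (t - 3)*(t + 3)*(t - 5)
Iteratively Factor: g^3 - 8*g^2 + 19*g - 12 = (g - 4)*(g^2 - 4*g + 3) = (g - 4)*(g - 1)*(g - 3)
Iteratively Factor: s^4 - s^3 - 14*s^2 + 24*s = (s)*(s^3 - s^2 - 14*s + 24) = s*(s - 2)*(s^2 + s - 12) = s*(s - 3)*(s - 2)*(s + 4)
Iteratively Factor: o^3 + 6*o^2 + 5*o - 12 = (o + 3)*(o^2 + 3*o - 4) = (o - 1)*(o + 3)*(o + 4)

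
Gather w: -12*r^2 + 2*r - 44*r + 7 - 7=-12*r^2 - 42*r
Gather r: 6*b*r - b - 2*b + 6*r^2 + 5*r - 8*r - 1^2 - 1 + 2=-3*b + 6*r^2 + r*(6*b - 3)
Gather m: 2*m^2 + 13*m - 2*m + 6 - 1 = 2*m^2 + 11*m + 5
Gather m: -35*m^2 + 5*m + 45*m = -35*m^2 + 50*m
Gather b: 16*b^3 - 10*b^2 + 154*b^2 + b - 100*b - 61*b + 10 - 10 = 16*b^3 + 144*b^2 - 160*b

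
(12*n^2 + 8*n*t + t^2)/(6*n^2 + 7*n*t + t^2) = (2*n + t)/(n + t)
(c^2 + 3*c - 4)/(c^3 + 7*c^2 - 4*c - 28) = (c^2 + 3*c - 4)/(c^3 + 7*c^2 - 4*c - 28)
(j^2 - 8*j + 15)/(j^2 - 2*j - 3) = (j - 5)/(j + 1)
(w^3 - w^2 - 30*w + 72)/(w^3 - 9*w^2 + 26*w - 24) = (w + 6)/(w - 2)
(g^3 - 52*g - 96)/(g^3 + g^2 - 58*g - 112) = (g + 6)/(g + 7)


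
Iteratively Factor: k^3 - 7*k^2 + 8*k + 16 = (k - 4)*(k^2 - 3*k - 4) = (k - 4)^2*(k + 1)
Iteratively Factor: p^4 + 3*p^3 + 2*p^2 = (p)*(p^3 + 3*p^2 + 2*p) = p*(p + 1)*(p^2 + 2*p) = p^2*(p + 1)*(p + 2)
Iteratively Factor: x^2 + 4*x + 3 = (x + 1)*(x + 3)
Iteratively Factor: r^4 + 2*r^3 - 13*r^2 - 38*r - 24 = (r + 2)*(r^3 - 13*r - 12) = (r + 1)*(r + 2)*(r^2 - r - 12) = (r + 1)*(r + 2)*(r + 3)*(r - 4)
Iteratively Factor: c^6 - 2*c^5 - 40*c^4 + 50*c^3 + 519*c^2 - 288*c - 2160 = (c + 3)*(c^5 - 5*c^4 - 25*c^3 + 125*c^2 + 144*c - 720) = (c + 3)*(c + 4)*(c^4 - 9*c^3 + 11*c^2 + 81*c - 180) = (c - 3)*(c + 3)*(c + 4)*(c^3 - 6*c^2 - 7*c + 60) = (c - 5)*(c - 3)*(c + 3)*(c + 4)*(c^2 - c - 12) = (c - 5)*(c - 3)*(c + 3)^2*(c + 4)*(c - 4)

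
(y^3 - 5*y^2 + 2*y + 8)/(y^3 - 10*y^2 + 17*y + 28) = (y - 2)/(y - 7)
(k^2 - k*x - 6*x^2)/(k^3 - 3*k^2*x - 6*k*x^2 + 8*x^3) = (k - 3*x)/(k^2 - 5*k*x + 4*x^2)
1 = 1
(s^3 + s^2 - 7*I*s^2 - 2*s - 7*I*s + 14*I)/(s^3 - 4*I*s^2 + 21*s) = (s^2 + s - 2)/(s*(s + 3*I))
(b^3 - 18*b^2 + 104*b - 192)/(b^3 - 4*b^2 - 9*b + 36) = (b^2 - 14*b + 48)/(b^2 - 9)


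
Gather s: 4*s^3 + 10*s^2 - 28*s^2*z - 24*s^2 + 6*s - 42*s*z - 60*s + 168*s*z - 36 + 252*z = 4*s^3 + s^2*(-28*z - 14) + s*(126*z - 54) + 252*z - 36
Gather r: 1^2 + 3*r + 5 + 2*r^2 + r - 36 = 2*r^2 + 4*r - 30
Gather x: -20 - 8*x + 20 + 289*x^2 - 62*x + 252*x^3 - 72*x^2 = 252*x^3 + 217*x^2 - 70*x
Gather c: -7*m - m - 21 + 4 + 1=-8*m - 16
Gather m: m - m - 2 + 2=0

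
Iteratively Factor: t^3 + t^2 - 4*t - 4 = (t - 2)*(t^2 + 3*t + 2) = (t - 2)*(t + 2)*(t + 1)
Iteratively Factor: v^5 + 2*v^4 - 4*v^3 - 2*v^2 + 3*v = (v + 1)*(v^4 + v^3 - 5*v^2 + 3*v) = (v - 1)*(v + 1)*(v^3 + 2*v^2 - 3*v) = (v - 1)^2*(v + 1)*(v^2 + 3*v) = (v - 1)^2*(v + 1)*(v + 3)*(v)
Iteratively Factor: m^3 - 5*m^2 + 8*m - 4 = (m - 2)*(m^2 - 3*m + 2) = (m - 2)*(m - 1)*(m - 2)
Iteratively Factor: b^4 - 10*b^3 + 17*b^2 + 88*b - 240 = (b - 4)*(b^3 - 6*b^2 - 7*b + 60) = (b - 5)*(b - 4)*(b^2 - b - 12) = (b - 5)*(b - 4)^2*(b + 3)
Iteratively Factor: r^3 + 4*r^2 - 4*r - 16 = (r - 2)*(r^2 + 6*r + 8) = (r - 2)*(r + 4)*(r + 2)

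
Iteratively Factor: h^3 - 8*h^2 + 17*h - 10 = (h - 1)*(h^2 - 7*h + 10) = (h - 2)*(h - 1)*(h - 5)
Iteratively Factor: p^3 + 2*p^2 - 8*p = (p - 2)*(p^2 + 4*p) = (p - 2)*(p + 4)*(p)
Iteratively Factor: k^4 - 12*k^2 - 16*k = (k - 4)*(k^3 + 4*k^2 + 4*k) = k*(k - 4)*(k^2 + 4*k + 4) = k*(k - 4)*(k + 2)*(k + 2)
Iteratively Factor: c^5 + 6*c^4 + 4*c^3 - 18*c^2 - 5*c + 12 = (c + 1)*(c^4 + 5*c^3 - c^2 - 17*c + 12) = (c - 1)*(c + 1)*(c^3 + 6*c^2 + 5*c - 12) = (c - 1)*(c + 1)*(c + 3)*(c^2 + 3*c - 4) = (c - 1)^2*(c + 1)*(c + 3)*(c + 4)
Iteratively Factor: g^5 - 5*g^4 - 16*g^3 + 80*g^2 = (g)*(g^4 - 5*g^3 - 16*g^2 + 80*g) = g^2*(g^3 - 5*g^2 - 16*g + 80) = g^2*(g - 5)*(g^2 - 16) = g^2*(g - 5)*(g - 4)*(g + 4)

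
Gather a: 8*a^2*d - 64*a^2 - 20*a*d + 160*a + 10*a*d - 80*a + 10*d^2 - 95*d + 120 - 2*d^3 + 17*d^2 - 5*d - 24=a^2*(8*d - 64) + a*(80 - 10*d) - 2*d^3 + 27*d^2 - 100*d + 96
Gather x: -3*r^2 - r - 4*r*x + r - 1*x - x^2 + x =-3*r^2 - 4*r*x - x^2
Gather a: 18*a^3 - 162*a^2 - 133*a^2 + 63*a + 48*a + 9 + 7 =18*a^3 - 295*a^2 + 111*a + 16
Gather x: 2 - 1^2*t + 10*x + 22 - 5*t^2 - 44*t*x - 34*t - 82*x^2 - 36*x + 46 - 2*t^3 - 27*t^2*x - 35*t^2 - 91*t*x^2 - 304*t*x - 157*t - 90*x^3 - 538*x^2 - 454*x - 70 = -2*t^3 - 40*t^2 - 192*t - 90*x^3 + x^2*(-91*t - 620) + x*(-27*t^2 - 348*t - 480)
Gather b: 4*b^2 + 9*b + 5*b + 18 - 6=4*b^2 + 14*b + 12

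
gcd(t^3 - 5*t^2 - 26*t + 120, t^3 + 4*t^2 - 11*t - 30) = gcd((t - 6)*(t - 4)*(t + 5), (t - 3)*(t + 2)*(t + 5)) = t + 5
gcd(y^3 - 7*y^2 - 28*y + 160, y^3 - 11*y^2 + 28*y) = y - 4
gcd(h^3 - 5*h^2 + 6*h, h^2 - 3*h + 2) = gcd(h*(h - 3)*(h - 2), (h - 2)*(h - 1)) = h - 2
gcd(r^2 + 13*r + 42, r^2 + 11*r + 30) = r + 6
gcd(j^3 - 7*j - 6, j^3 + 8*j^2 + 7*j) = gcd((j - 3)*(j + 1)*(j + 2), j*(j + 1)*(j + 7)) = j + 1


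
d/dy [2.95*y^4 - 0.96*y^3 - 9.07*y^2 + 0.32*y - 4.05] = 11.8*y^3 - 2.88*y^2 - 18.14*y + 0.32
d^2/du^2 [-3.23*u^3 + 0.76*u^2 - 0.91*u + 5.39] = 1.52 - 19.38*u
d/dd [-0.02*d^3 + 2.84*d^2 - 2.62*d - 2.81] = -0.06*d^2 + 5.68*d - 2.62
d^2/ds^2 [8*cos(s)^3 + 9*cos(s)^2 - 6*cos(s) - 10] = -18*cos(2*s) - 18*cos(3*s)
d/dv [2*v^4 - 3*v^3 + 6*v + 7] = 8*v^3 - 9*v^2 + 6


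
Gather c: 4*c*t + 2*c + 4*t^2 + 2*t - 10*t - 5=c*(4*t + 2) + 4*t^2 - 8*t - 5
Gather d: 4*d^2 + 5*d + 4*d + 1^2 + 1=4*d^2 + 9*d + 2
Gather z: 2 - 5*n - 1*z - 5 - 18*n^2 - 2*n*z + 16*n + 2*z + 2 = -18*n^2 + 11*n + z*(1 - 2*n) - 1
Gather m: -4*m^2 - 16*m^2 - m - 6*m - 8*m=-20*m^2 - 15*m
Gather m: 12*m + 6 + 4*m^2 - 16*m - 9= 4*m^2 - 4*m - 3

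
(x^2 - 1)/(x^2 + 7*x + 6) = (x - 1)/(x + 6)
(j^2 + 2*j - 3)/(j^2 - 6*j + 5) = (j + 3)/(j - 5)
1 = 1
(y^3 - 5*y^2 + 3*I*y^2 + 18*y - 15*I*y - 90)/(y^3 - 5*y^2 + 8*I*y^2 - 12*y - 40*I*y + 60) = (y - 3*I)/(y + 2*I)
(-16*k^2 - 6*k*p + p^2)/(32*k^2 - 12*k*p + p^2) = (2*k + p)/(-4*k + p)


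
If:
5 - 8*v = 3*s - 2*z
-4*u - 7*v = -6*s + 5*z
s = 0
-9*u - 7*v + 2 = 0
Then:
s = 0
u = -67/430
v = 209/430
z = -239/430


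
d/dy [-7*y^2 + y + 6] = 1 - 14*y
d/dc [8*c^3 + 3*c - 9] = 24*c^2 + 3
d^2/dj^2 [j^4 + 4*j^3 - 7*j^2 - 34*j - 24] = 12*j^2 + 24*j - 14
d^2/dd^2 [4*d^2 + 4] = 8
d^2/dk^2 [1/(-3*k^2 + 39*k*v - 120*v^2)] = 2*(k^2 - 13*k*v + 40*v^2 - (2*k - 13*v)^2)/(3*(k^2 - 13*k*v + 40*v^2)^3)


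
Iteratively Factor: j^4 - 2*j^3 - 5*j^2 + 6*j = (j + 2)*(j^3 - 4*j^2 + 3*j) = (j - 3)*(j + 2)*(j^2 - j) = (j - 3)*(j - 1)*(j + 2)*(j)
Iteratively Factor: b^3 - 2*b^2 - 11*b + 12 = (b - 4)*(b^2 + 2*b - 3) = (b - 4)*(b - 1)*(b + 3)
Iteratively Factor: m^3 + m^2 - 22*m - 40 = (m - 5)*(m^2 + 6*m + 8) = (m - 5)*(m + 2)*(m + 4)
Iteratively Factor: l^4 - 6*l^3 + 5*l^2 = (l)*(l^3 - 6*l^2 + 5*l) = l*(l - 1)*(l^2 - 5*l) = l^2*(l - 1)*(l - 5)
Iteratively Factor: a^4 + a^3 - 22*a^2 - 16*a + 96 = (a + 3)*(a^3 - 2*a^2 - 16*a + 32) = (a - 4)*(a + 3)*(a^2 + 2*a - 8) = (a - 4)*(a - 2)*(a + 3)*(a + 4)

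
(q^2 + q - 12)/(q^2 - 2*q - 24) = (q - 3)/(q - 6)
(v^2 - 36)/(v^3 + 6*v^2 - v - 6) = (v - 6)/(v^2 - 1)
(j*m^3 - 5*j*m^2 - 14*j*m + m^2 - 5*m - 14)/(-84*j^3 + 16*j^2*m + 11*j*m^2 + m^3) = (j*m^3 - 5*j*m^2 - 14*j*m + m^2 - 5*m - 14)/(-84*j^3 + 16*j^2*m + 11*j*m^2 + m^3)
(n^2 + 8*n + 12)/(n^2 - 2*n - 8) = (n + 6)/(n - 4)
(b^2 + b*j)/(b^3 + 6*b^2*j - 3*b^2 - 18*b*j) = (b + j)/(b^2 + 6*b*j - 3*b - 18*j)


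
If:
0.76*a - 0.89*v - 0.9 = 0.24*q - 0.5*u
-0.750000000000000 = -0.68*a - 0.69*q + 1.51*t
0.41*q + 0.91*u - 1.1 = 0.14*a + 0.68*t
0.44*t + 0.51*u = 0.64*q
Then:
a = 1.20557569760551*v + 0.820121541153046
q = 1.09259771292723*v + 1.16514796035235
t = 1.04217476575598*v + 0.405056119620655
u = 0.471971841844698*v + 1.1126862784165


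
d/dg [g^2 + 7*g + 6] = 2*g + 7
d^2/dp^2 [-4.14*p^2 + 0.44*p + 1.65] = -8.28000000000000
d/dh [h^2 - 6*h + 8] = 2*h - 6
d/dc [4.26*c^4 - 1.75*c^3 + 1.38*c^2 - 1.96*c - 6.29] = 17.04*c^3 - 5.25*c^2 + 2.76*c - 1.96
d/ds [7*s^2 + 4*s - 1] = 14*s + 4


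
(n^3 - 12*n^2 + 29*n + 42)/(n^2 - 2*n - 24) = (n^2 - 6*n - 7)/(n + 4)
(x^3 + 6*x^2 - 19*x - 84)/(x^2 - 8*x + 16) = (x^2 + 10*x + 21)/(x - 4)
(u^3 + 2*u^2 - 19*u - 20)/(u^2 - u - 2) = (u^2 + u - 20)/(u - 2)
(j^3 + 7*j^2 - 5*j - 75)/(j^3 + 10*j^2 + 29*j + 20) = (j^2 + 2*j - 15)/(j^2 + 5*j + 4)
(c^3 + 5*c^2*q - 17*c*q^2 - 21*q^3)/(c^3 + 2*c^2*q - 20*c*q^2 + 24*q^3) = (c^3 + 5*c^2*q - 17*c*q^2 - 21*q^3)/(c^3 + 2*c^2*q - 20*c*q^2 + 24*q^3)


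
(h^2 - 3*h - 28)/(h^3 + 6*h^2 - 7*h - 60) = (h - 7)/(h^2 + 2*h - 15)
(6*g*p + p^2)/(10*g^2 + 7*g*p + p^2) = p*(6*g + p)/(10*g^2 + 7*g*p + p^2)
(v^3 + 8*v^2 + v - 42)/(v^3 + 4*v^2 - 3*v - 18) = (v + 7)/(v + 3)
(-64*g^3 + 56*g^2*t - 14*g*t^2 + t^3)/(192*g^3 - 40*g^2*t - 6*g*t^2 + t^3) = (-2*g + t)/(6*g + t)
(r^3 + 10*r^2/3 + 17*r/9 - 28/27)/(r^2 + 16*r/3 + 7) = (r^2 + r - 4/9)/(r + 3)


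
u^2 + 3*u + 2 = (u + 1)*(u + 2)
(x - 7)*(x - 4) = x^2 - 11*x + 28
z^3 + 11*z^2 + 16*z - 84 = (z - 2)*(z + 6)*(z + 7)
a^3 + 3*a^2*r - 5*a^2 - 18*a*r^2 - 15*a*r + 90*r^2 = (a - 5)*(a - 3*r)*(a + 6*r)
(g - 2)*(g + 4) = g^2 + 2*g - 8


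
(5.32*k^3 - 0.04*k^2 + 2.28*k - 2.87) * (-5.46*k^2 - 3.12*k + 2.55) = -29.0472*k^5 - 16.38*k^4 + 1.242*k^3 + 8.4546*k^2 + 14.7684*k - 7.3185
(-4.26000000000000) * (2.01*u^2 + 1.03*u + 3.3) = -8.5626*u^2 - 4.3878*u - 14.058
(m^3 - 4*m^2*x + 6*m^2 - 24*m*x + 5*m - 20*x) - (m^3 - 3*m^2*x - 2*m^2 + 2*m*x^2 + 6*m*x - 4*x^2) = -m^2*x + 8*m^2 - 2*m*x^2 - 30*m*x + 5*m + 4*x^2 - 20*x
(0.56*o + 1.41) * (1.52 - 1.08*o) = -0.6048*o^2 - 0.6716*o + 2.1432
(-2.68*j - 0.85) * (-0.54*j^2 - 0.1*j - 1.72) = 1.4472*j^3 + 0.727*j^2 + 4.6946*j + 1.462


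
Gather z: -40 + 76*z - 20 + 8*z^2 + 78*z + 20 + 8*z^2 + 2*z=16*z^2 + 156*z - 40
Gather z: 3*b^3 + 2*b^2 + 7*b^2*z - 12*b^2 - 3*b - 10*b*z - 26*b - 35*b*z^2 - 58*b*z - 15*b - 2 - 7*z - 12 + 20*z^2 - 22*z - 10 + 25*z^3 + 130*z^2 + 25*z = 3*b^3 - 10*b^2 - 44*b + 25*z^3 + z^2*(150 - 35*b) + z*(7*b^2 - 68*b - 4) - 24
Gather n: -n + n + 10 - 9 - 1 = 0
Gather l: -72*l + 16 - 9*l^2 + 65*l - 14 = -9*l^2 - 7*l + 2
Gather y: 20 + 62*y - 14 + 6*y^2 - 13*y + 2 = 6*y^2 + 49*y + 8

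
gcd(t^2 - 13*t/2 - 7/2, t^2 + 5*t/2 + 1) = t + 1/2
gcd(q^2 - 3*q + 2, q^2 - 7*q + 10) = q - 2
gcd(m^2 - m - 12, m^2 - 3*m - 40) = 1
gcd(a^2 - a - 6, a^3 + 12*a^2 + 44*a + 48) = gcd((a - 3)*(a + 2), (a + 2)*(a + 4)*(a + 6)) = a + 2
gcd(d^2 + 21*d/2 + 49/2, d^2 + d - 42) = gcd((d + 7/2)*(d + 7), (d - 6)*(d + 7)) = d + 7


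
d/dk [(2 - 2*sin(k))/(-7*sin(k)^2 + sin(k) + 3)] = 2*(-7*sin(k)^2 + 14*sin(k) - 4)*cos(k)/(-7*sin(k)^2 + sin(k) + 3)^2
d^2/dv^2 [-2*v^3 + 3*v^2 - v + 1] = 6 - 12*v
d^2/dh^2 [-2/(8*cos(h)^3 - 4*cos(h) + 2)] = 2*((18*sin(h)^2 - 5)*(cos(h) + cos(3*h) + 1)*cos(h) - 4*(6*cos(h)^2 - 1)^2*sin(h)^2)/(cos(h) + cos(3*h) + 1)^3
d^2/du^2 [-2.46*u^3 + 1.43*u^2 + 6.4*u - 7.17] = 2.86 - 14.76*u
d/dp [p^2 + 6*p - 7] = 2*p + 6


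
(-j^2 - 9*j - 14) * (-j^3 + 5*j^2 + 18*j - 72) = j^5 + 4*j^4 - 49*j^3 - 160*j^2 + 396*j + 1008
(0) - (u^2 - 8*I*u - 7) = -u^2 + 8*I*u + 7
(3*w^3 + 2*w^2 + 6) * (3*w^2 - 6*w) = 9*w^5 - 12*w^4 - 12*w^3 + 18*w^2 - 36*w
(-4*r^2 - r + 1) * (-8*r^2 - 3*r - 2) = 32*r^4 + 20*r^3 + 3*r^2 - r - 2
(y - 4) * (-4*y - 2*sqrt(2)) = -4*y^2 - 2*sqrt(2)*y + 16*y + 8*sqrt(2)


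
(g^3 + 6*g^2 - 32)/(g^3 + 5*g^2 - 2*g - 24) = (g + 4)/(g + 3)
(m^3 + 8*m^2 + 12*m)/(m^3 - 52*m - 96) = m/(m - 8)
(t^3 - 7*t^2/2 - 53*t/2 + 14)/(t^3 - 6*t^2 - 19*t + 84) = (t - 1/2)/(t - 3)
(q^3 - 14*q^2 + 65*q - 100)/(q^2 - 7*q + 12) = (q^2 - 10*q + 25)/(q - 3)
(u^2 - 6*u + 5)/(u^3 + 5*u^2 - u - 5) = (u - 5)/(u^2 + 6*u + 5)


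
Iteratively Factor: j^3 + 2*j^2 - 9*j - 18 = (j + 3)*(j^2 - j - 6) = (j + 2)*(j + 3)*(j - 3)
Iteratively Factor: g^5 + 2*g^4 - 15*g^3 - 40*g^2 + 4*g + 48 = (g + 2)*(g^4 - 15*g^2 - 10*g + 24) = (g - 1)*(g + 2)*(g^3 + g^2 - 14*g - 24) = (g - 4)*(g - 1)*(g + 2)*(g^2 + 5*g + 6) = (g - 4)*(g - 1)*(g + 2)*(g + 3)*(g + 2)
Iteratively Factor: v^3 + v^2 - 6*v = (v - 2)*(v^2 + 3*v) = v*(v - 2)*(v + 3)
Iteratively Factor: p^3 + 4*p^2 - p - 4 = (p + 4)*(p^2 - 1) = (p - 1)*(p + 4)*(p + 1)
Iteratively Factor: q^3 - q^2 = (q)*(q^2 - q) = q*(q - 1)*(q)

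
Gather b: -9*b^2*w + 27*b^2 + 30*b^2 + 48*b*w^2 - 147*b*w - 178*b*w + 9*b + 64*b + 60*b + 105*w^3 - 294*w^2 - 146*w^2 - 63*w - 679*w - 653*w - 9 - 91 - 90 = b^2*(57 - 9*w) + b*(48*w^2 - 325*w + 133) + 105*w^3 - 440*w^2 - 1395*w - 190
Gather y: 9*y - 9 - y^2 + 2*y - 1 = -y^2 + 11*y - 10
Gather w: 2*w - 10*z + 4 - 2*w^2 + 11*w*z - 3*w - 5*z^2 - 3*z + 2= -2*w^2 + w*(11*z - 1) - 5*z^2 - 13*z + 6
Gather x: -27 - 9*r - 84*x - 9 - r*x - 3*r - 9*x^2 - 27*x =-12*r - 9*x^2 + x*(-r - 111) - 36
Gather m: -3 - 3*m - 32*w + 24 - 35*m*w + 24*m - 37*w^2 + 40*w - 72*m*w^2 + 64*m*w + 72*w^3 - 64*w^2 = m*(-72*w^2 + 29*w + 21) + 72*w^3 - 101*w^2 + 8*w + 21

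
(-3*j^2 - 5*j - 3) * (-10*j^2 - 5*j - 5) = 30*j^4 + 65*j^3 + 70*j^2 + 40*j + 15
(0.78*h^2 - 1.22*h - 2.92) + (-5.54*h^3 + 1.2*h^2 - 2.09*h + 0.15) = -5.54*h^3 + 1.98*h^2 - 3.31*h - 2.77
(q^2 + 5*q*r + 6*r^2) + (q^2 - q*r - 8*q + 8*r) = 2*q^2 + 4*q*r - 8*q + 6*r^2 + 8*r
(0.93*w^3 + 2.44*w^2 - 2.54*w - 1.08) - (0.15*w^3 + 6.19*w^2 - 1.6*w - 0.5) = 0.78*w^3 - 3.75*w^2 - 0.94*w - 0.58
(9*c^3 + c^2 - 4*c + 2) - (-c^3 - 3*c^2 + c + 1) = 10*c^3 + 4*c^2 - 5*c + 1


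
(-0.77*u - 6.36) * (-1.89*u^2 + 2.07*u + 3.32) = 1.4553*u^3 + 10.4265*u^2 - 15.7216*u - 21.1152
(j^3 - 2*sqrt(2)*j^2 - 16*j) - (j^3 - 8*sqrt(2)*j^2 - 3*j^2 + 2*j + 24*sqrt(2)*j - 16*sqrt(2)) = 3*j^2 + 6*sqrt(2)*j^2 - 24*sqrt(2)*j - 18*j + 16*sqrt(2)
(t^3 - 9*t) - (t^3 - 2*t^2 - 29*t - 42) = 2*t^2 + 20*t + 42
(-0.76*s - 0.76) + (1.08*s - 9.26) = 0.32*s - 10.02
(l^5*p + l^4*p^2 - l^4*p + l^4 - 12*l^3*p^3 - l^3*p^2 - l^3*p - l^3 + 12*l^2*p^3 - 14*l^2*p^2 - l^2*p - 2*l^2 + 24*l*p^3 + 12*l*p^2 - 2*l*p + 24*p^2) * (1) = l^5*p + l^4*p^2 - l^4*p + l^4 - 12*l^3*p^3 - l^3*p^2 - l^3*p - l^3 + 12*l^2*p^3 - 14*l^2*p^2 - l^2*p - 2*l^2 + 24*l*p^3 + 12*l*p^2 - 2*l*p + 24*p^2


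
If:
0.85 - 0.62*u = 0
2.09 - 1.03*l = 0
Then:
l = 2.03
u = 1.37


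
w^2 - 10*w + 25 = (w - 5)^2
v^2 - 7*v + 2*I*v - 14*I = (v - 7)*(v + 2*I)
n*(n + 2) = n^2 + 2*n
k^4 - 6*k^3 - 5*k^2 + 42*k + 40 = (k - 5)*(k - 4)*(k + 1)*(k + 2)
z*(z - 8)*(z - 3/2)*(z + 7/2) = z^4 - 6*z^3 - 85*z^2/4 + 42*z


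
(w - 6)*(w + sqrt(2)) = w^2 - 6*w + sqrt(2)*w - 6*sqrt(2)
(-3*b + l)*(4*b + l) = -12*b^2 + b*l + l^2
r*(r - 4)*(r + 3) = r^3 - r^2 - 12*r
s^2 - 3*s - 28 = (s - 7)*(s + 4)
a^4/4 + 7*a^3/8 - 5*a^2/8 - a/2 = a*(a/4 + 1)*(a - 1)*(a + 1/2)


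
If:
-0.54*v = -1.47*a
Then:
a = 0.36734693877551*v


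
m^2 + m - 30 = (m - 5)*(m + 6)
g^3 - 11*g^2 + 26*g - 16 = (g - 8)*(g - 2)*(g - 1)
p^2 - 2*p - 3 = (p - 3)*(p + 1)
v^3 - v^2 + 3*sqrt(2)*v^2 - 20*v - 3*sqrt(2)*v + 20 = (v - 1)*(v - 2*sqrt(2))*(v + 5*sqrt(2))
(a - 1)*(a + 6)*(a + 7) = a^3 + 12*a^2 + 29*a - 42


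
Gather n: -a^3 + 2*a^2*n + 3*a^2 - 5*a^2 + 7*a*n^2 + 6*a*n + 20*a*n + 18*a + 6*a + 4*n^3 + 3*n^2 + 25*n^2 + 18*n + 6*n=-a^3 - 2*a^2 + 24*a + 4*n^3 + n^2*(7*a + 28) + n*(2*a^2 + 26*a + 24)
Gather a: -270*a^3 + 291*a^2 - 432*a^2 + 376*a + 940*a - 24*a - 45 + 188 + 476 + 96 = -270*a^3 - 141*a^2 + 1292*a + 715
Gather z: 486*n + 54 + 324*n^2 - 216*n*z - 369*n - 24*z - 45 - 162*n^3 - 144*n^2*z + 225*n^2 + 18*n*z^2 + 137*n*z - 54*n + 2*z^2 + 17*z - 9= -162*n^3 + 549*n^2 + 63*n + z^2*(18*n + 2) + z*(-144*n^2 - 79*n - 7)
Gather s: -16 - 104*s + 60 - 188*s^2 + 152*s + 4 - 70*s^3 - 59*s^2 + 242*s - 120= -70*s^3 - 247*s^2 + 290*s - 72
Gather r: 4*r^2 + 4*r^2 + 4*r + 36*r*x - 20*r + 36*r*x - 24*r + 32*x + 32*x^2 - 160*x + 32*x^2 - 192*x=8*r^2 + r*(72*x - 40) + 64*x^2 - 320*x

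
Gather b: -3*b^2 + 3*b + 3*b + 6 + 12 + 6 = -3*b^2 + 6*b + 24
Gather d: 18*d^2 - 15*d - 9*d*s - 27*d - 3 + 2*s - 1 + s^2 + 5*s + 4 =18*d^2 + d*(-9*s - 42) + s^2 + 7*s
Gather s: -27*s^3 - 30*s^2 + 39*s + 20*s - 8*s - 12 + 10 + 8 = -27*s^3 - 30*s^2 + 51*s + 6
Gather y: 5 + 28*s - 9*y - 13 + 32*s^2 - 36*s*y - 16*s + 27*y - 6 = 32*s^2 + 12*s + y*(18 - 36*s) - 14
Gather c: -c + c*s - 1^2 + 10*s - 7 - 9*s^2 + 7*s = c*(s - 1) - 9*s^2 + 17*s - 8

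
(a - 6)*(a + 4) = a^2 - 2*a - 24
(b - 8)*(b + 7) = b^2 - b - 56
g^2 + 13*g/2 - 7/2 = (g - 1/2)*(g + 7)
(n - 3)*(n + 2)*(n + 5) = n^3 + 4*n^2 - 11*n - 30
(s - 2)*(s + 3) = s^2 + s - 6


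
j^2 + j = j*(j + 1)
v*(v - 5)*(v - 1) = v^3 - 6*v^2 + 5*v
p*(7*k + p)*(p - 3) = 7*k*p^2 - 21*k*p + p^3 - 3*p^2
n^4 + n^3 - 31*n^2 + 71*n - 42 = (n - 3)*(n - 2)*(n - 1)*(n + 7)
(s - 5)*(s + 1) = s^2 - 4*s - 5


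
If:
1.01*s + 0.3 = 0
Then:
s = -0.30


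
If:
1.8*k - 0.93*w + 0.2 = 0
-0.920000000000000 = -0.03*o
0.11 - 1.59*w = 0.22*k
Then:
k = -0.07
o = 30.67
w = 0.08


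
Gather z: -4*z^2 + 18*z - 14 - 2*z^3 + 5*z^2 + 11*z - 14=-2*z^3 + z^2 + 29*z - 28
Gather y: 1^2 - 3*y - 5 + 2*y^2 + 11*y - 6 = 2*y^2 + 8*y - 10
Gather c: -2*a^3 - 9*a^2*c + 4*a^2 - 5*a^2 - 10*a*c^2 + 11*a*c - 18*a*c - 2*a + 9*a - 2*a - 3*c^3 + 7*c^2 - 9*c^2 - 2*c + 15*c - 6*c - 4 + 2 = -2*a^3 - a^2 + 5*a - 3*c^3 + c^2*(-10*a - 2) + c*(-9*a^2 - 7*a + 7) - 2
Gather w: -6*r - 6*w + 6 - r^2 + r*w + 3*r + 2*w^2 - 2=-r^2 - 3*r + 2*w^2 + w*(r - 6) + 4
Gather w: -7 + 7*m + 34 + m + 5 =8*m + 32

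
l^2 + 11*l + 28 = (l + 4)*(l + 7)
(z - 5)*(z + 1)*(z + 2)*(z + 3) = z^4 + z^3 - 19*z^2 - 49*z - 30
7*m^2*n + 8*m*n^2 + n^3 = n*(m + n)*(7*m + n)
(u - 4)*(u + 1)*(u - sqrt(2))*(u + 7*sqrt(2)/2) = u^4 - 3*u^3 + 5*sqrt(2)*u^3/2 - 11*u^2 - 15*sqrt(2)*u^2/2 - 10*sqrt(2)*u + 21*u + 28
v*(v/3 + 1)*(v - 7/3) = v^3/3 + 2*v^2/9 - 7*v/3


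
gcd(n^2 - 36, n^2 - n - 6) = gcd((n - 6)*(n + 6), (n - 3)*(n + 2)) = 1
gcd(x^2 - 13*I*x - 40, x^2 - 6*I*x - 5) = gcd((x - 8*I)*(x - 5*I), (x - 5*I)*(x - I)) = x - 5*I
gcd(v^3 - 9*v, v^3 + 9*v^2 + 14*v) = v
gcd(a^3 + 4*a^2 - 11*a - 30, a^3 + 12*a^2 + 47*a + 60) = a + 5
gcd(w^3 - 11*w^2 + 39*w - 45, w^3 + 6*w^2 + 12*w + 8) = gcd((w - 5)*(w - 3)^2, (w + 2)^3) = 1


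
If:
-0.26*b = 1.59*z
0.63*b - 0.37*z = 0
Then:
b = 0.00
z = 0.00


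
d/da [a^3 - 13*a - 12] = 3*a^2 - 13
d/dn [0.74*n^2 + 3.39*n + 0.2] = 1.48*n + 3.39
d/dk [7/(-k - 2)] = 7/(k + 2)^2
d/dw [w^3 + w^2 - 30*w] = 3*w^2 + 2*w - 30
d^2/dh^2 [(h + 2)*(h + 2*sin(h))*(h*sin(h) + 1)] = -h^3*sin(h) - 2*h^2*sin(h) + 6*h^2*cos(h) + 4*h^2*cos(2*h) + 4*h*sin(h) + 8*sqrt(2)*h*sin(2*h + pi/4) + 8*h*cos(h) + 8*sin(2*h) + 4*cos(h) - 2*cos(2*h) + 4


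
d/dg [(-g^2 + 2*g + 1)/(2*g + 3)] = 2*(-g^2 - 3*g + 2)/(4*g^2 + 12*g + 9)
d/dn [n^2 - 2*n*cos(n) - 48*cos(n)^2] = 2*n*sin(n) + 2*n + 48*sin(2*n) - 2*cos(n)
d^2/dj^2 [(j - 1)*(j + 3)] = 2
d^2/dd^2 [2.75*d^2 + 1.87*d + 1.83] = 5.50000000000000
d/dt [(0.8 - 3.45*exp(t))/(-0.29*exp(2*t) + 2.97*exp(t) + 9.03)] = (-1.0005*exp(2*t) + 0.464*exp(t) - 33.5295)*exp(t)/(0.0841*exp(4*t) - 1.7226*exp(3*t) + 3.5835*exp(2*t) + 53.6382*exp(t) + 81.5409)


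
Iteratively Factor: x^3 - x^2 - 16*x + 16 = (x - 4)*(x^2 + 3*x - 4) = (x - 4)*(x - 1)*(x + 4)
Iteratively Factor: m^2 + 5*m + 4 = (m + 1)*(m + 4)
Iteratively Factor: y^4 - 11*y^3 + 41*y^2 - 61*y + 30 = (y - 3)*(y^3 - 8*y^2 + 17*y - 10) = (y - 5)*(y - 3)*(y^2 - 3*y + 2) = (y - 5)*(y - 3)*(y - 1)*(y - 2)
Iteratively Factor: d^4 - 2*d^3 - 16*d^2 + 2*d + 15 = (d + 1)*(d^3 - 3*d^2 - 13*d + 15) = (d - 1)*(d + 1)*(d^2 - 2*d - 15) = (d - 1)*(d + 1)*(d + 3)*(d - 5)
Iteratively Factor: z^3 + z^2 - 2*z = (z)*(z^2 + z - 2) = z*(z + 2)*(z - 1)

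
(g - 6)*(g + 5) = g^2 - g - 30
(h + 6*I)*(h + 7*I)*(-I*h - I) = -I*h^3 + 13*h^2 - I*h^2 + 13*h + 42*I*h + 42*I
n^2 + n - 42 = (n - 6)*(n + 7)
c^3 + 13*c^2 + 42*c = c*(c + 6)*(c + 7)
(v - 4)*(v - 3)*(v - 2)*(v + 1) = v^4 - 8*v^3 + 17*v^2 + 2*v - 24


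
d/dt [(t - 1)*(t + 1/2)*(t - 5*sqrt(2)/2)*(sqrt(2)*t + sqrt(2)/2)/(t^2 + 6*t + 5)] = sqrt(2)*(2*t + 1)*(-2*(t - 1)*(t + 3)*(2*t + 1)*(2*t - 5*sqrt(2)) + 2*(t - 1)*(6*t - 10*sqrt(2) + 1)*(t^2 + 6*t + 5) + (2*t + 1)*(2*t - 5*sqrt(2))*(t^2 + 6*t + 5))/(8*(t^2 + 6*t + 5)^2)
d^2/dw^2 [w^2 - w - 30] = 2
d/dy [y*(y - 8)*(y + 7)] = 3*y^2 - 2*y - 56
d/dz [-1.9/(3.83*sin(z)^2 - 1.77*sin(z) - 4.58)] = (14.554*sin(z) - 3.363)*cos(z)/(-3.83*sin(z)^2 + 1.77*sin(z) + 4.58)^2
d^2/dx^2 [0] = 0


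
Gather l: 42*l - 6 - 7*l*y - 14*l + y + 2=l*(28 - 7*y) + y - 4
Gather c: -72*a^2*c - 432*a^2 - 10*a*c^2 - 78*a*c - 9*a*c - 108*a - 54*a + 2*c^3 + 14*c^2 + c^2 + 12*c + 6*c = -432*a^2 - 162*a + 2*c^3 + c^2*(15 - 10*a) + c*(-72*a^2 - 87*a + 18)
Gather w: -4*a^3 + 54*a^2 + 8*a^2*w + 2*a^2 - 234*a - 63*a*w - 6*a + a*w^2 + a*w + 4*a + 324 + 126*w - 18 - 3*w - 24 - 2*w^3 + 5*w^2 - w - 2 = -4*a^3 + 56*a^2 - 236*a - 2*w^3 + w^2*(a + 5) + w*(8*a^2 - 62*a + 122) + 280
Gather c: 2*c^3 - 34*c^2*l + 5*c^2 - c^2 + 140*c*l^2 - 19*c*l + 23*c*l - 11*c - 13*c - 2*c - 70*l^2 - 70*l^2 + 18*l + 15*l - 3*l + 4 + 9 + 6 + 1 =2*c^3 + c^2*(4 - 34*l) + c*(140*l^2 + 4*l - 26) - 140*l^2 + 30*l + 20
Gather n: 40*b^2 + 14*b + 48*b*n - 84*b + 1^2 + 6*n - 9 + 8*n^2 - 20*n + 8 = 40*b^2 - 70*b + 8*n^2 + n*(48*b - 14)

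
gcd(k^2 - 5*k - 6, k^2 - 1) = k + 1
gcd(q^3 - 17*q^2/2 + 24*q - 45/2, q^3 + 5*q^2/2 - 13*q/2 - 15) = q - 5/2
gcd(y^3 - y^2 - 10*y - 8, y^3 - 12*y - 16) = y^2 - 2*y - 8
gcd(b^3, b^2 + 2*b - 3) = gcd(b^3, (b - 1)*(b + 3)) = 1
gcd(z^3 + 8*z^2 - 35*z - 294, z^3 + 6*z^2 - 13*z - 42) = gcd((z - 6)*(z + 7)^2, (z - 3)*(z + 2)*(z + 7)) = z + 7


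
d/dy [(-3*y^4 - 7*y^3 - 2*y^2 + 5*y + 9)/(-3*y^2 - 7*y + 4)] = (18*y^5 + 84*y^4 + 50*y^3 - 55*y^2 + 38*y + 83)/(9*y^4 + 42*y^3 + 25*y^2 - 56*y + 16)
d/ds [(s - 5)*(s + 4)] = 2*s - 1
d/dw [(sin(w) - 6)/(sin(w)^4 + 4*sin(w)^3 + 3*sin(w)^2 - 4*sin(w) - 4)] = (-3*sin(w)^3 + 22*sin(w)^2 + 25*sin(w) - 14)/((sin(w) + 2)^3*cos(w)^3)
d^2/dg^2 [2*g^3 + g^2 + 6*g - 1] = 12*g + 2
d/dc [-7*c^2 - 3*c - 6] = -14*c - 3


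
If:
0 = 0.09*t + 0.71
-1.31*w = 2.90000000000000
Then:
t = -7.89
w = -2.21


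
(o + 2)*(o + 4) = o^2 + 6*o + 8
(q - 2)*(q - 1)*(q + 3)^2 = q^4 + 3*q^3 - 7*q^2 - 15*q + 18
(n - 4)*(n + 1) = n^2 - 3*n - 4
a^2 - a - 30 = (a - 6)*(a + 5)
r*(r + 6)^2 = r^3 + 12*r^2 + 36*r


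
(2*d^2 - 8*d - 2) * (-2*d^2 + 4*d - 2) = -4*d^4 + 24*d^3 - 32*d^2 + 8*d + 4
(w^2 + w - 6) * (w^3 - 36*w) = w^5 + w^4 - 42*w^3 - 36*w^2 + 216*w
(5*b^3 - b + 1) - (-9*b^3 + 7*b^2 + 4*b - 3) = 14*b^3 - 7*b^2 - 5*b + 4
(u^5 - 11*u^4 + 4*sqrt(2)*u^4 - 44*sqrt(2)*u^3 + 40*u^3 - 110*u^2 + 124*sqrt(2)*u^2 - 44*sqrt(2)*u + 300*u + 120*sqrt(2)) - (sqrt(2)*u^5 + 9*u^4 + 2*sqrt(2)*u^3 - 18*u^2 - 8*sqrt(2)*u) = -sqrt(2)*u^5 + u^5 - 20*u^4 + 4*sqrt(2)*u^4 - 46*sqrt(2)*u^3 + 40*u^3 - 92*u^2 + 124*sqrt(2)*u^2 - 36*sqrt(2)*u + 300*u + 120*sqrt(2)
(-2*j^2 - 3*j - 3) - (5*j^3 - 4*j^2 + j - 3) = -5*j^3 + 2*j^2 - 4*j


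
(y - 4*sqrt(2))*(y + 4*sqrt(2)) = y^2 - 32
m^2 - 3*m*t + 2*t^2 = (m - 2*t)*(m - t)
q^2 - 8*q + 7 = (q - 7)*(q - 1)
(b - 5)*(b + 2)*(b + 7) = b^3 + 4*b^2 - 31*b - 70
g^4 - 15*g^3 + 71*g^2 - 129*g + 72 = (g - 8)*(g - 3)^2*(g - 1)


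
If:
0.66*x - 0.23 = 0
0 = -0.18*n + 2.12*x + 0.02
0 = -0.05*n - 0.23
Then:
No Solution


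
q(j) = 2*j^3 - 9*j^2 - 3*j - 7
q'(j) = 6*j^2 - 18*j - 3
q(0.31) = -8.74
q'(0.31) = -8.00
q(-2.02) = -54.15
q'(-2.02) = 57.84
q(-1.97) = -51.31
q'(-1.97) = 55.75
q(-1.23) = -20.65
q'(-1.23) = 28.22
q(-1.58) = -32.62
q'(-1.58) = 40.42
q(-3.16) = -150.50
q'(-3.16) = 113.79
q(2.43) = -38.74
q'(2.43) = -11.31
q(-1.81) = -42.91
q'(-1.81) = 49.24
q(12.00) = 2117.00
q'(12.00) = 645.00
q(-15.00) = -8737.00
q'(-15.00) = 1617.00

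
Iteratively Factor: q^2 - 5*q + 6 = (q - 2)*(q - 3)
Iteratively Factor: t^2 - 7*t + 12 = (t - 4)*(t - 3)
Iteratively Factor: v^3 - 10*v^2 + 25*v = (v)*(v^2 - 10*v + 25) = v*(v - 5)*(v - 5)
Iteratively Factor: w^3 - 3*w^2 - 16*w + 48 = (w + 4)*(w^2 - 7*w + 12) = (w - 3)*(w + 4)*(w - 4)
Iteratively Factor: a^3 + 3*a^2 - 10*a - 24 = (a - 3)*(a^2 + 6*a + 8) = (a - 3)*(a + 2)*(a + 4)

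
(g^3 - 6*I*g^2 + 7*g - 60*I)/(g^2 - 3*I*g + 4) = (g^2 - 2*I*g + 15)/(g + I)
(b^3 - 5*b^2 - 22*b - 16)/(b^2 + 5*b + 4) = (b^2 - 6*b - 16)/(b + 4)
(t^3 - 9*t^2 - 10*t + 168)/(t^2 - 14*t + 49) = (t^2 - 2*t - 24)/(t - 7)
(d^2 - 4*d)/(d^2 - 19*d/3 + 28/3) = 3*d/(3*d - 7)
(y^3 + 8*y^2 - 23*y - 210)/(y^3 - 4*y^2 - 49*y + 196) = (y^2 + y - 30)/(y^2 - 11*y + 28)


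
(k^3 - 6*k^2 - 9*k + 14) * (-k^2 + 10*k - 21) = -k^5 + 16*k^4 - 72*k^3 + 22*k^2 + 329*k - 294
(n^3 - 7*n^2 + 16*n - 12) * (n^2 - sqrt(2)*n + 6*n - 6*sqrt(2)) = n^5 - sqrt(2)*n^4 - n^4 - 26*n^3 + sqrt(2)*n^3 + 26*sqrt(2)*n^2 + 84*n^2 - 84*sqrt(2)*n - 72*n + 72*sqrt(2)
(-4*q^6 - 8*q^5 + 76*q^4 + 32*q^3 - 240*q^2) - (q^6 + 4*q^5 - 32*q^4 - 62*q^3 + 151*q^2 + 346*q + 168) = -5*q^6 - 12*q^5 + 108*q^4 + 94*q^3 - 391*q^2 - 346*q - 168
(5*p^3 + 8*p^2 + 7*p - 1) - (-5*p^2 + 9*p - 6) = 5*p^3 + 13*p^2 - 2*p + 5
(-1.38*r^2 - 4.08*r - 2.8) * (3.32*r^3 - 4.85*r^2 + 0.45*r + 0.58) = -4.5816*r^5 - 6.8526*r^4 + 9.871*r^3 + 10.9436*r^2 - 3.6264*r - 1.624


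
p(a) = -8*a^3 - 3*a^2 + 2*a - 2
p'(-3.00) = -196.00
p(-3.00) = 181.00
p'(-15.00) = -5308.00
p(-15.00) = 26293.00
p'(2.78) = -200.16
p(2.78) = -191.50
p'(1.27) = -44.33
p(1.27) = -20.69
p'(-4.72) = -504.36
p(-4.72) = 762.96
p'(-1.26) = -28.54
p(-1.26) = 6.72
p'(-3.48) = -267.77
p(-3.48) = 291.86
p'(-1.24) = -27.46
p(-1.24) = 6.16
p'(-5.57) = -709.18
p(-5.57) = 1276.25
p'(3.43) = -300.94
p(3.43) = -353.26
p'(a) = -24*a^2 - 6*a + 2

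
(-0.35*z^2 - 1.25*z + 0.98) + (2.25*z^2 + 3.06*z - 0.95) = 1.9*z^2 + 1.81*z + 0.03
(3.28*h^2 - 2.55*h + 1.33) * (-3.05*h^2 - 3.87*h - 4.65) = -10.004*h^4 - 4.9161*h^3 - 9.44*h^2 + 6.7104*h - 6.1845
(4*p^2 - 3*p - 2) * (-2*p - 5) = -8*p^3 - 14*p^2 + 19*p + 10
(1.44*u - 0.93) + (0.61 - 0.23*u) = 1.21*u - 0.32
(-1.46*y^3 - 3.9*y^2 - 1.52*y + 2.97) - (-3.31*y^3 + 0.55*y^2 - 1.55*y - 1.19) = 1.85*y^3 - 4.45*y^2 + 0.03*y + 4.16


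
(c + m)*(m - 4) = c*m - 4*c + m^2 - 4*m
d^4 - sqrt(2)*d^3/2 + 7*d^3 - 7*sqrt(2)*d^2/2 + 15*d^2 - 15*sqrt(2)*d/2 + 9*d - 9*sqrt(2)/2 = (d + 1)*(d + 3)^2*(d - sqrt(2)/2)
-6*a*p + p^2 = p*(-6*a + p)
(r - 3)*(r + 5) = r^2 + 2*r - 15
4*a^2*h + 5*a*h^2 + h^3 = h*(a + h)*(4*a + h)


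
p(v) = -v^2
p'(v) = -2*v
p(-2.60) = -6.76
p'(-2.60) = 5.20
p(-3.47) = -12.04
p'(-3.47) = 6.94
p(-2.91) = -8.47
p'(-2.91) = 5.82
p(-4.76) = -22.66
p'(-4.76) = 9.52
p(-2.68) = -7.18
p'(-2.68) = 5.36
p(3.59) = -12.89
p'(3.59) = -7.18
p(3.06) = -9.36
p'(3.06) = -6.12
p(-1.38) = -1.90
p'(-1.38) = 2.76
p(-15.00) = -225.00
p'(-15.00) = 30.00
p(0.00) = 0.00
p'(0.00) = 0.00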